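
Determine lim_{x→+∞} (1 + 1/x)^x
As x → +∞: this is the defining limit (1 + 1/x)^x → e^1.
Limit = e.

Final answer: e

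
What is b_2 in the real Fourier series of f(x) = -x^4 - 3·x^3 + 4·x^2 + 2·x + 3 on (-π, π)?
b_2 = (1/π) ∫_{-π}^{π} f(x)·sin(2x) dx.
Evaluate the integral (use parity and integration by parts as needed): b_2 = -13/2 + 3·π^2.

Final answer: -13/2 + 3·π^2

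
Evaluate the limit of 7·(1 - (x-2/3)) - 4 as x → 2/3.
Direct substitution at x = 2/3 gives 3.

Final answer: 3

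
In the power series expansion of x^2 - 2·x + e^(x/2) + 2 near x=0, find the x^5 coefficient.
Expand to order 5: x^2 - 2·x + e^(x/2) + 2 = x^5/3840 + x^4/384 + x^3/48 + 9·x^2/8 - 3·x/2 + 3 + O(x^6).
The coefficient of x^5 is 1/3840.

Final answer: 1/3840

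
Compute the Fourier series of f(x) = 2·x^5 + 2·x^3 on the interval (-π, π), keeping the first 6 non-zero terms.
(-76·π^2 + 4·π^4 + 456)·sin(x) + (-2·π^4 - 12 + 8·π^2)·sin(2·x) + (-44·π^2/27 + 88/81 + 4·π^4/3)·sin(3·x) + (-π^4 - 3/32 + π^2/4)·sin(4·x) + (-24/625 + 4·π^2/25 + 4·π^4/5)·sin(5·x) + (-2·π^4/3 - 8·π^2/27 + 4/81)·sin(6·x)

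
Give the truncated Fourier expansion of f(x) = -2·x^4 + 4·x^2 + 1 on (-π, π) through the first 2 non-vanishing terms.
(-112 + 16·π^2)·cos(x) - 2·π^4/5 + 1 + 4·π^2/3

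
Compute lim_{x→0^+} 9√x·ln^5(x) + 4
The product is a 0·∞ indeterminate form at x → 0⁺.
Rewrite the product as 9·ln^5(x) / x^(-1/2) and apply L'Hôpital, or use the standard hierarchy x^(-1/2) ≫ |ln x|^5 as x → 0⁺.
The indeterminate product → 0, so the limit = 4.

Final answer: 4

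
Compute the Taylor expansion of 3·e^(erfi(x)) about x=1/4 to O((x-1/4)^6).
3·e^(erfi(1/4)) + 6·e^(1/16)·e^(erfi(1/4))·(x - 1/4)/√(π) + (3·π·e^(1/16)·e^(erfi(1/4)) + 12·√(π)·e^(1/8)·e^(erfi(1/4)))·(x - 1/4)^2/(2·π^(3/2)) + (16·π^(3/2)·e^(3/16)·e^(erfi(1/4)) + 12·π^2·e^(1/8)·e^(erfi(1/4)) + 9·π^(5/2)·e^(1/16)·e^(erfi(1/4)))·(x - 1/4)^3/(4·π^3) + (64·π^3·e^(1/4)·e^(erfi(1/4)) + 25·π^(9/2)·e^(1/16)·e^(erfi(1/4)) + 96·π^(7/2)·e^(3/16)·e^(erfi(1/4)) + 156·π^4·e^(1/8)·e^(erfi(1/4)))·(x - 1/4)^4/(32·π^5) + (256·π^5·e^(5/16)·e^(erfi(1/4)) + 640·π^(11/2)·e^(1/4)·e^(erfi(1/4)) + 241·π^7·e^(1/16)·e^(erfi(1/4)) + 860·π^(13/2)·e^(1/8)·e^(erfi(1/4)) + 1680·π^6·e^(3/16)·e^(erfi(1/4)))·(x - 1/4)^5/(320·π^(15/2))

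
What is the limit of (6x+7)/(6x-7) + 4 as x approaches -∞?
Evaluate the dominant behaviour as x → -∞; each term tends to a finite value or vanishes.
Limit = 5.

Final answer: 5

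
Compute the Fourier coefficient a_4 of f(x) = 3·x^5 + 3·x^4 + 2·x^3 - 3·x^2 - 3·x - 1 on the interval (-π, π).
a_4 = (1/π) ∫_{-π}^{π} f(x)·cos(4x) dx.
Evaluate the integral (use parity and integration by parts as needed): a_4 = -21/16 + 3·π^2/2.

Final answer: -21/16 + 3·π^2/2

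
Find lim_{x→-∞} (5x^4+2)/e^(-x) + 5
The quotient is an ∞/∞ indeterminate form as x → -∞.
Compare growth rates of the dominant terms (exponentials ≫ polynomials ≫ logarithms), or apply L'Hôpital's rule; the quotient → 0.
Adding the constant: 0 + 5 = 5. Limit = 5.

Final answer: 5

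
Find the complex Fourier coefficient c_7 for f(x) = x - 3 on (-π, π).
Compute the real Fourier coefficients first: a_7 = 0, b_7 = 2/7.
Then c_7 = (a_7 − i·b_7)/2 = -i/7.

Final answer: -i/7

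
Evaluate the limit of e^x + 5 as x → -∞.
Evaluate the dominant behaviour as x → -∞; each term tends to a finite value or vanishes.
Limit = 5.

Final answer: 5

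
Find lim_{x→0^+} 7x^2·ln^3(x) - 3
The product is a 0·∞ indeterminate form at x → 0⁺.
Rewrite the product as 7·ln^3(x) / x^(-2) and apply L'Hôpital, or use the standard hierarchy x^(-2) ≫ |ln x|^3 as x → 0⁺.
The indeterminate product → 0, so the limit = -3.

Final answer: -3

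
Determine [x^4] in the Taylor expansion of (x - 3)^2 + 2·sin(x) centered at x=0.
Expand to order 4: (x - 3)^2 + 2·sin(x) = -x^3/3 + x^2 - 4·x + 9 + O(x^5).
The coefficient of x^4 is 0.

Final answer: 0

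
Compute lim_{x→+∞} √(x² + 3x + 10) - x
This is an ∞ − ∞ indeterminate form.
Multiply and divide by the conjugate √(x²+3x + 10) + x; the x² terms cancel, leaving (3x + 10)/(√(x²+3x + 10)+x) → 3/2.
Limit = 3/2.

Final answer: 3/2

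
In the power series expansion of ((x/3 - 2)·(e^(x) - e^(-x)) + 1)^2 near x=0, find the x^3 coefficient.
Expand to order 3: ((x/3 - 2)·(e^(x) - e^(-x)) + 1)^2 = -20·x^3/3 + 52·x^2/3 - 8·x + 1 + O(x^4).
The coefficient of x^3 is -20/3.

Final answer: -20/3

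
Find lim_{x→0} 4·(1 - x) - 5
Direct substitution at x = 0 gives -1.

Final answer: -1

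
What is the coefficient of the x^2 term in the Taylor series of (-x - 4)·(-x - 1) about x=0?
Expand to order 2: (-x - 4)·(-x - 1) = x^2 + 5·x + 4 + O(x^3).
The coefficient of x^2 is 1.

Final answer: 1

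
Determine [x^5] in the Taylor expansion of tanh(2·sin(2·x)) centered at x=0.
Expand to order 5: tanh(2·sin(2·x)) = 2696·x^5/15 - 24·x^3 + 4·x + O(x^6).
The coefficient of x^5 is 2696/15.

Final answer: 2696/15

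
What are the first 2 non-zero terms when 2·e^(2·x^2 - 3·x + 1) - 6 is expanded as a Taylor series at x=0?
-6·e·x - 6 + 2·e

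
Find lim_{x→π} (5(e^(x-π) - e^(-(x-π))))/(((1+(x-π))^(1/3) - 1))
Both numerator and denominator → 0 as x → π; this is a 0/0 indeterminate form.
Expand each to leading order near x = π: numerator ~ 10·(x - π), denominator ~ (x - π)/3.
The limit of the ratio is 30.

Final answer: 30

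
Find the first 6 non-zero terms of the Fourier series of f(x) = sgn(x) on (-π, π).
4·sin(x)/π + 4·sin(3·x)/(3·π) + 4·sin(5·x)/(5·π) + 4·sin(7·x)/(7·π) + 4·sin(9·x)/(9·π) + 4·sin(11·x)/(11·π)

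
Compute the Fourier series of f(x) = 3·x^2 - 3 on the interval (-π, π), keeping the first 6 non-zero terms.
-12·cos(x) + 3·cos(2·x) - 4·cos(3·x)/3 + 3·cos(4·x)/4 - 12·cos(5·x)/25 - 3 + π^2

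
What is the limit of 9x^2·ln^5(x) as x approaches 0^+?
This is a 0·∞ indeterminate form at x → 0⁺.
Rewrite the product as 9·ln^5(x) / x^(-2) and apply L'Hôpital, or use the standard hierarchy x^(-2) ≫ |ln x|^5 as x → 0⁺.
The indeterminate product → 0, so the limit = 0.

Final answer: 0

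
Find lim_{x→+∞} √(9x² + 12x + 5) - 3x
As x → +∞: multiply by the conjugate to get (12x+5)/(√(9x²+12x+5)+3x); the denominator ~ 6x, so the limit is 12/6 = 2.
Limit = 2.

Final answer: 2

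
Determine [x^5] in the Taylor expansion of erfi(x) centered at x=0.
Expand to order 5: erfi(x) = x^5/(5·√(π)) + 2·x^3/(3·√(π)) + 2·x/√(π) + O(x^6).
The coefficient of x^5 is 1/(5·√(π)).

Final answer: 1/(5·√(π))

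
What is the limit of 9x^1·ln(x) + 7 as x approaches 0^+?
The product is a 0·∞ indeterminate form at x → 0⁺.
Rewrite the product as 9·ln(x) / x^(-1) and apply L'Hôpital, or use the standard hierarchy x^(-1) ≫ |ln x| as x → 0⁺.
The indeterminate product → 0, so the limit = 7.

Final answer: 7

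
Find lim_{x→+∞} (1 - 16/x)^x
As x → +∞: this is the defining limit (1 - 16/x)^x → e^(-16).
Limit = e^(-16).

Final answer: e^(-16)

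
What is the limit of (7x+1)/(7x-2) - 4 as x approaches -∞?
Evaluate the dominant behaviour as x → -∞; each term tends to a finite value or vanishes.
Limit = -3.

Final answer: -3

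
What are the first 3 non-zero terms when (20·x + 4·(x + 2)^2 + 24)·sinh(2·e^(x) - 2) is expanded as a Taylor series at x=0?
332·x^3/3 + 112·x^2 + 80·x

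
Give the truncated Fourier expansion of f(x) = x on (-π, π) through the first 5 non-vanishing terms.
2·sin(x) - sin(2·x) + 2·sin(3·x)/3 - sin(4·x)/2 + 2·sin(5·x)/5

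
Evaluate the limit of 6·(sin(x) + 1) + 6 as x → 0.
Direct substitution at x = 0 gives 12.

Final answer: 12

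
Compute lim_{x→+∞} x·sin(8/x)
As x → +∞: let u = 8/x → 0⁺; then x·sin(8/x) = 8·sin(u)/u → 8·1 = 8.
Limit = 8.

Final answer: 8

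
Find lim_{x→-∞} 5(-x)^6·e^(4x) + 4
The product is a 0·∞ indeterminate form at x → -∞.
Rewrite the product as 5(-x)^6 / e^(-4x) (an ∞/∞ form) and apply L'Hôpital, or use the standard hierarchy e^(4|x|) ≫ |(-x)^6| as x → -∞.
The indeterminate product → 0, so the limit = 4.

Final answer: 4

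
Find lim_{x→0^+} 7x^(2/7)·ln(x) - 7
The product is a 0·∞ indeterminate form at x → 0⁺.
Rewrite the product as 7·ln(x) / x^(-2/7) and apply L'Hôpital, or use the standard hierarchy x^(-2/7) ≫ |ln x| as x → 0⁺.
The indeterminate product → 0, so the limit = -7.

Final answer: -7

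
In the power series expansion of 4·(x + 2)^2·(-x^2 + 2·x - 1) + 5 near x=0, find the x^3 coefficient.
Expand to order 3: 4·(x + 2)^2·(-x^2 + 2·x - 1) + 5 = -8·x^3 + 12·x^2 + 16·x - 11 + O(x^4).
The coefficient of x^3 is -8.

Final answer: -8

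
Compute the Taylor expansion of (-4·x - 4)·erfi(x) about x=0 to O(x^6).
-4·x^5/(5·√(π)) - 8·x^4/(3·√(π)) - 8·x^3/(3·√(π)) - 8·x^2/√(π) - 8·x/√(π)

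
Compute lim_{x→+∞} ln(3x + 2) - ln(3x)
This is an ∞ − ∞ indeterminate form.
Combine the logarithms: ln(3x+2) − ln(3x) = ln((3x+2)/(3x)) = ln(1 + 2/(3x)) → ln(1) = 0.
Limit = 0.

Final answer: 0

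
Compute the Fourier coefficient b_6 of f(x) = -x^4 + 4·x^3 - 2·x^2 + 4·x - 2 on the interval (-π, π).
b_6 = (1/π) ∫_{-π}^{π} f(x)·sin(6x) dx.
Evaluate the integral (use parity and integration by parts as needed): b_6 = -4·π^2/3 - 10/9.

Final answer: -4·π^2/3 - 10/9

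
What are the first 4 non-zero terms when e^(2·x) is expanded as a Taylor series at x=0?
4·x^3/3 + 2·x^2 + 2·x + 1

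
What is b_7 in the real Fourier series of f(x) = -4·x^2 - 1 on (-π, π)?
b_7 = (1/π) ∫_{-π}^{π} f(x)·sin(7x) dx.
Evaluate the integral (use parity and integration by parts as needed): b_7 = 0.

Final answer: 0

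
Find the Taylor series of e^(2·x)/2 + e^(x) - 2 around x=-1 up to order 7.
(-4·e^(2) + 1 + 2·e)·e^(-2)/2 + (1 + e)·e^(-2)·(x + 1) + (2 + e)·e^(-2)·(x + 1)^2/2 + (e + 4)·e^(-2)·(x + 1)^3/6 + (e + 8)·e^(-2)·(x + 1)^4/24 + (e + 16)·e^(-2)·(x + 1)^5/120 + (e + 32)·e^(-2)·(x + 1)^6/720 + (e + 64)·e^(-2)·(x + 1)^7/5040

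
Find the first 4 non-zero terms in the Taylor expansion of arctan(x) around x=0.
-x^7/7 + x^5/5 - x^3/3 + x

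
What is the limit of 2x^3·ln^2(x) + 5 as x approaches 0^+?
The product is a 0·∞ indeterminate form at x → 0⁺.
Rewrite the product as 2·ln^2(x) / x^(-3) and apply L'Hôpital, or use the standard hierarchy x^(-3) ≫ |ln x|^2 as x → 0⁺.
The indeterminate product → 0, so the limit = 5.

Final answer: 5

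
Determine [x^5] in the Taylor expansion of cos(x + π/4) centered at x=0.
Expand to order 5: cos(x + π/4) = -√(2)·x^5/240 + √(2)·x^4/48 + √(2)·x^3/12 - √(2)·x^2/4 - √(2)·x/2 + √(2)/2 + O(x^6).
The coefficient of x^5 is -√(2)/240.

Final answer: -√(2)/240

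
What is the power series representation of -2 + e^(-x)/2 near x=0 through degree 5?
-x^5/240 + x^4/48 - x^3/12 + x^2/4 - x/2 - 3/2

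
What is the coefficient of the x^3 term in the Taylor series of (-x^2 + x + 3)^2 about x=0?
Expand to order 3: (-x^2 + x + 3)^2 = -2·x^3 - 5·x^2 + 6·x + 9 + O(x^4).
The coefficient of x^3 is -2.

Final answer: -2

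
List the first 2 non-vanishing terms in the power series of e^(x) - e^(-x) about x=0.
x^3/3 + 2·x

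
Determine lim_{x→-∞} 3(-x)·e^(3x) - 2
The product is a 0·∞ indeterminate form at x → -∞.
Rewrite the product as 3(-x) / e^(-3x) (an ∞/∞ form) and apply L'Hôpital, or use the standard hierarchy e^(3|x|) ≫ |(-x)| as x → -∞.
The indeterminate product → 0, so the limit = -2.

Final answer: -2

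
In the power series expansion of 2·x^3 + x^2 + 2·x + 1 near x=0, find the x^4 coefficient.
Expand to order 4: 2·x^3 + x^2 + 2·x + 1 = 2·x^3 + x^2 + 2·x + 1 + O(x^5).
The coefficient of x^4 is 0.

Final answer: 0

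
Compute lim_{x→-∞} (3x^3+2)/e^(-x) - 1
The quotient is an ∞/∞ indeterminate form as x → -∞.
Compare growth rates of the dominant terms (exponentials ≫ polynomials ≫ logarithms), or apply L'Hôpital's rule; the quotient → 0.
Adding the constant: 0 - 1 = -1. Limit = -1.

Final answer: -1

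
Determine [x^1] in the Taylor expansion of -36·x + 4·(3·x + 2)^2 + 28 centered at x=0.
Expand to order 1: -36·x + 4·(3·x + 2)^2 + 28 = 12·x + 44 + O(x^2).
The coefficient of x^1 is 12.

Final answer: 12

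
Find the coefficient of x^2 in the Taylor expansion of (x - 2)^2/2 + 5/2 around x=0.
Expand to order 2: (x - 2)^2/2 + 5/2 = x^2/2 - 2·x + 9/2 + O(x^3).
The coefficient of x^2 is 1/2.

Final answer: 1/2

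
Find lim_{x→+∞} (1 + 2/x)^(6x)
As x → +∞: write (1 + 2/x)^(6x) = ((1 + 2/x)^x)^6 → (e^2)^6 = e^12.
Limit = e^(12).

Final answer: e^(12)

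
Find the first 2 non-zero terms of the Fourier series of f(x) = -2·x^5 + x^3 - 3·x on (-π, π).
(-498 - 4·π^4 + 82·π^2)·sin(x) + (-11·π^2 + 39/2 + 2·π^4)·sin(2·x)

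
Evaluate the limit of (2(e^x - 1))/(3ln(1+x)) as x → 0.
Both numerator and denominator → 0 as x → 0; this is a 0/0 indeterminate form.
Expand each to leading order near x = 0: numerator ~ 2·x, denominator ~ 3·x.
The limit of the ratio is 2/3.

Final answer: 2/3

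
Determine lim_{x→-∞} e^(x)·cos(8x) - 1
Evaluate the dominant behaviour as x → -∞; each term tends to a finite value or vanishes.
Limit = -1.

Final answer: -1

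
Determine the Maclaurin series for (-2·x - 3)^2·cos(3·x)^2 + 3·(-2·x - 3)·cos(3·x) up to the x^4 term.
1413·x^4/8 - 81·x^3 - 73·x^2/2 + 6·x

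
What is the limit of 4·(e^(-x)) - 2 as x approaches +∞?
Evaluate the dominant behaviour as x → +∞; each term tends to a finite value or vanishes.
Limit = -2.

Final answer: -2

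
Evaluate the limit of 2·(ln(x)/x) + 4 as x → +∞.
Evaluate the dominant behaviour as x → +∞; each term tends to a finite value or vanishes.
Limit = 4.

Final answer: 4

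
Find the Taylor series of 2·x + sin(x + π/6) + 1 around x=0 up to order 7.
-√(3)·x^7/10080 - x^6/1440 + √(3)·x^5/240 + x^4/48 - √(3)·x^3/12 - x^2/4 + x·(√(3)/2 + 2) + 3/2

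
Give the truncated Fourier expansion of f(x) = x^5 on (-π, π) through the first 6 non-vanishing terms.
(-40·π^2 + 2·π^4 + 240)·sin(x) + (-π^4 - 15/2 + 5·π^2)·sin(2·x) + (-40·π^2/27 + 80/81 + 2·π^4/3)·sin(3·x) + (-π^4/2 - 15/64 + 5·π^2/8)·sin(4·x) + (-8·π^2/25 + 48/625 + 2·π^4/5)·sin(5·x) + (-π^4/3 - 5/162 + 5·π^2/27)·sin(6·x)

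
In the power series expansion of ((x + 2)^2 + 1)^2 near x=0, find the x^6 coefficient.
Expand to order 6: ((x + 2)^2 + 1)^2 = x^4 + 8·x^3 + 26·x^2 + 40·x + 25 + O(x^7).
The coefficient of x^6 is 0.

Final answer: 0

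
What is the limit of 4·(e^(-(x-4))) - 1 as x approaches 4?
Direct substitution at x = 4 gives 3.

Final answer: 3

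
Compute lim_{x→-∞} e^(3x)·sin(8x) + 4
Evaluate the dominant behaviour as x → -∞; each term tends to a finite value or vanishes.
Limit = 4.

Final answer: 4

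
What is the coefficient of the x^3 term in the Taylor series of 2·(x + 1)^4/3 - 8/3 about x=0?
Expand to order 3: 2·(x + 1)^4/3 - 8/3 = 8·x^3/3 + 4·x^2 + 8·x/3 - 2 + O(x^4).
The coefficient of x^3 is 8/3.

Final answer: 8/3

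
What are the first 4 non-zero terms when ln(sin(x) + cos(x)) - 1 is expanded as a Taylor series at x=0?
2·x^3/3 - x^2 + x - 1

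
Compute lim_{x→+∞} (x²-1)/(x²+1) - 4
Evaluate the dominant behaviour as x → +∞; each term tends to a finite value or vanishes.
Limit = -3.

Final answer: -3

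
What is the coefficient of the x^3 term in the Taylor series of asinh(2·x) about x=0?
Expand to order 3: asinh(2·x) = -4·x^3/3 + 2·x + O(x^4).
The coefficient of x^3 is -4/3.

Final answer: -4/3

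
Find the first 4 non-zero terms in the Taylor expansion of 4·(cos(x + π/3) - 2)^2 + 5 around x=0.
-x^4 + 6·x^2 + 6·√(3)·x + 14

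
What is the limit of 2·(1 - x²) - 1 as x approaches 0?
Direct substitution at x = 0 gives 1.

Final answer: 1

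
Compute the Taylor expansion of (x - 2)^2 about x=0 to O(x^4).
x^2 - 4·x + 4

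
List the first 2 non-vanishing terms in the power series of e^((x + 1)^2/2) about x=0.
x·e^(1/2) + e^(1/2)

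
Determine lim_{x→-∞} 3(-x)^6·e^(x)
This is a 0·∞ indeterminate form at x → -∞.
Rewrite the product as 3(-x)^6 / e^(-x) (an ∞/∞ form) and apply L'Hôpital, or use the standard hierarchy e^(|x|) ≫ |(-x)^6| as x → -∞.
The indeterminate product → 0, so the limit = 0.

Final answer: 0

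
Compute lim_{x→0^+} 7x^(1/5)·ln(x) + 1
The product is a 0·∞ indeterminate form at x → 0⁺.
Rewrite the product as 7·ln(x) / x^(-1/5) and apply L'Hôpital, or use the standard hierarchy x^(-1/5) ≫ |ln x| as x → 0⁺.
The indeterminate product → 0, so the limit = 1.

Final answer: 1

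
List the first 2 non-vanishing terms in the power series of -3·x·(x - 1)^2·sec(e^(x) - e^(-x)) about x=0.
6·x^2 - 3·x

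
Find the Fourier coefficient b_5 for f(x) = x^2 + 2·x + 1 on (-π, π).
b_5 = (1/π) ∫_{-π}^{π} f(x)·sin(5x) dx.
Evaluate the integral (use parity and integration by parts as needed): b_5 = 4/5.

Final answer: 4/5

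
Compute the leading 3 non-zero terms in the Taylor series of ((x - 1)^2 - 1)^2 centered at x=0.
x^4 - 4·x^3 + 4·x^2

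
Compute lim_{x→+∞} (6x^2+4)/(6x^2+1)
This is an ∞/∞ indeterminate form as x → +∞.
Divide numerator and denominator by x^2 and let the lower-order terms vanish; the leading terms give 6/6 = 1.
Limit = 1.

Final answer: 1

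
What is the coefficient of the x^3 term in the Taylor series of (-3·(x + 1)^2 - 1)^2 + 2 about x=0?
Expand to order 3: (-3·(x + 1)^2 - 1)^2 + 2 = 36·x^3 + 60·x^2 + 48·x + 18 + O(x^4).
The coefficient of x^3 is 36.

Final answer: 36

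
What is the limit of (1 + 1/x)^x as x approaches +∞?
As x → +∞: this is the defining limit (1 + 1/x)^x → e^1.
Limit = e.

Final answer: e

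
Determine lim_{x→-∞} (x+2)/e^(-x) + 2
The quotient is an ∞/∞ indeterminate form as x → -∞.
Compare growth rates of the dominant terms (exponentials ≫ polynomials ≫ logarithms), or apply L'Hôpital's rule; the quotient → 0.
Adding the constant: 0 + 2 = 2. Limit = 2.

Final answer: 2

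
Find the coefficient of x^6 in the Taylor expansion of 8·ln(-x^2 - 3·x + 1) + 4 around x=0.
Expand to order 6: 8·ln(-x^2 - 3·x + 1) + 4 = -5192·x^6/3 - 3144·x^5/5 - 238·x^4 - 96·x^3 - 44·x^2 - 24·x + 4 + O(x^7).
The coefficient of x^6 is -5192/3.

Final answer: -5192/3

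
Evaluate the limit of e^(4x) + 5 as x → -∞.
Evaluate the dominant behaviour as x → -∞; each term tends to a finite value or vanishes.
Limit = 5.

Final answer: 5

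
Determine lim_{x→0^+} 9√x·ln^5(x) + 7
The product is a 0·∞ indeterminate form at x → 0⁺.
Rewrite the product as 9·ln^5(x) / x^(-1/2) and apply L'Hôpital, or use the standard hierarchy x^(-1/2) ≫ |ln x|^5 as x → 0⁺.
The indeterminate product → 0, so the limit = 7.

Final answer: 7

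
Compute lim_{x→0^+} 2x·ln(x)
This is a 0·∞ indeterminate form at x → 0⁺.
Rewrite the product as 2·ln(x) / x^(-1) and apply L'Hôpital, or use the standard hierarchy x^(-1) ≫ |ln x| as x → 0⁺.
The indeterminate product → 0, so the limit = 0.

Final answer: 0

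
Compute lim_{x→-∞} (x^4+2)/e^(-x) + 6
The quotient is an ∞/∞ indeterminate form as x → -∞.
Compare growth rates of the dominant terms (exponentials ≫ polynomials ≫ logarithms), or apply L'Hôpital's rule; the quotient → 0.
Adding the constant: 0 + 6 = 6. Limit = 6.

Final answer: 6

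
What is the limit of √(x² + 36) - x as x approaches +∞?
This is an ∞ − ∞ indeterminate form.
Multiply and divide by the conjugate √(x²+36) + x; the x² terms cancel, leaving 36/(√(x²+36)+x) → 0.
Limit = 0.

Final answer: 0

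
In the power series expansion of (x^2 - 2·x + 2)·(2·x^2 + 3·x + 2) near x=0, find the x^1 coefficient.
Expand to order 1: (x^2 - 2·x + 2)·(2·x^2 + 3·x + 2) = 2·x + 4 + O(x^2).
The coefficient of x^1 is 2.

Final answer: 2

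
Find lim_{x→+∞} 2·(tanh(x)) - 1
Evaluate the dominant behaviour as x → +∞; each term tends to a finite value or vanishes.
Limit = 1.

Final answer: 1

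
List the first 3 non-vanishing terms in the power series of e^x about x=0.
x^2/2 + x + 1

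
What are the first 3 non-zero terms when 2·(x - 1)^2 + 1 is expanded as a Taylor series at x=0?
2·x^2 - 4·x + 3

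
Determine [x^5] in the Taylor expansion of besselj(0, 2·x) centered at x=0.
Expand to order 5: besselj(0, 2·x) = x^4/4 - x^2 + 1 + O(x^6).
The coefficient of x^5 is 0.

Final answer: 0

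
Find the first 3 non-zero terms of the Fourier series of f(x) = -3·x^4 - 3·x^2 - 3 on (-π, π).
(-132 + 24·π^2)·cos(x) + (6 - 6·π^2)·cos(2·x) - 3·π^4/5 - π^2 - 3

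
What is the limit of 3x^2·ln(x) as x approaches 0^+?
This is a 0·∞ indeterminate form at x → 0⁺.
Rewrite the product as 3·ln(x) / x^(-2) and apply L'Hôpital, or use the standard hierarchy x^(-2) ≫ |ln x| as x → 0⁺.
The indeterminate product → 0, so the limit = 0.

Final answer: 0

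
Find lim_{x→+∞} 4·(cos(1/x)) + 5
Evaluate the dominant behaviour as x → +∞; each term tends to a finite value or vanishes.
Limit = 9.

Final answer: 9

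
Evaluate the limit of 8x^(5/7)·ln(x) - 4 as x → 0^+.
The product is a 0·∞ indeterminate form at x → 0⁺.
Rewrite the product as 8·ln(x) / x^(-5/7) and apply L'Hôpital, or use the standard hierarchy x^(-5/7) ≫ |ln x| as x → 0⁺.
The indeterminate product → 0, so the limit = -4.

Final answer: -4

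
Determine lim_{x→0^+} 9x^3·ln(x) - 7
The product is a 0·∞ indeterminate form at x → 0⁺.
Rewrite the product as 9·ln(x) / x^(-3) and apply L'Hôpital, or use the standard hierarchy x^(-3) ≫ |ln x| as x → 0⁺.
The indeterminate product → 0, so the limit = -7.

Final answer: -7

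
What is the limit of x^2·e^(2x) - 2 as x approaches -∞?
The product is a 0·∞ indeterminate form at x → -∞.
Rewrite the product as x^2 / e^(-2x) (an ∞/∞ form) and apply L'Hôpital, or use the standard hierarchy e^(2|x|) ≫ |x^2| as x → -∞.
The indeterminate product → 0, so the limit = -2.

Final answer: -2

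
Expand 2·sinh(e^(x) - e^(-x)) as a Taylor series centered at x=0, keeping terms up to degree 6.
19·x^5/10 + 10·x^3/3 + 4·x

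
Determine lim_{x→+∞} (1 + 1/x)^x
As x → +∞: this is the defining limit (1 + 1/x)^x → e^1.
Limit = e.

Final answer: e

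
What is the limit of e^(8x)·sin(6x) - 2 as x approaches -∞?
Evaluate the dominant behaviour as x → -∞; each term tends to a finite value or vanishes.
Limit = -2.

Final answer: -2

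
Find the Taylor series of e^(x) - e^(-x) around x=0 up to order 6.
x^5/60 + x^3/3 + 2·x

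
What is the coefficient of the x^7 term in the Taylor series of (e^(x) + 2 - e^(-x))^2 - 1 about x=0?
Expand to order 7: (e^(x) + 2 - e^(-x))^2 - 1 = x^7/630 + 8·x^6/45 + x^5/15 + 4·x^4/3 + 4·x^3/3 + 4·x^2 + 8·x + 3 + O(x^8).
The coefficient of x^7 is 1/630.

Final answer: 1/630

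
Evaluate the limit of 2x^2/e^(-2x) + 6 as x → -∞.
The quotient is an ∞/∞ indeterminate form as x → -∞.
Compare growth rates of the dominant terms (exponentials ≫ polynomials ≫ logarithms), or apply L'Hôpital's rule; the quotient → 0.
Adding the constant: 0 + 6 = 6. Limit = 6.

Final answer: 6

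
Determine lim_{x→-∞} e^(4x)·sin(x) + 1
Evaluate the dominant behaviour as x → -∞; each term tends to a finite value or vanishes.
Limit = 1.

Final answer: 1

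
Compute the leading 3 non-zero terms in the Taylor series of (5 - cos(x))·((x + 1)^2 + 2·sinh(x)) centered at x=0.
9·x^2/2 + 16·x + 4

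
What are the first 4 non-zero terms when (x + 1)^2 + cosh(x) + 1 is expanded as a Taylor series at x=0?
x^4/24 + 3·x^2/2 + 2·x + 3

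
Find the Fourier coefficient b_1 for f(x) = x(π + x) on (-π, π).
b_1 = (1/π) ∫_{-π}^{π} f(x)·sin(1x) dx.
Evaluate the integral (use parity and integration by parts as needed): b_1 = 2·π.

Final answer: 2·π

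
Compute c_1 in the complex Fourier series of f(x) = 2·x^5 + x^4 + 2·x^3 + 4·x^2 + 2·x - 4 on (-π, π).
Compute the real Fourier coefficients first: a_1 = 32 - 8·π^2, b_1 = -76·π^2 + 4·π^4 + 460.
Then c_1 = (a_1 − i·b_1)/2 = -4·π^2 + 16 - 230·i - 2·i·π^4 + 38·i·π^2.

Final answer: -4·π^2 + 16 - 230·i - 2·i·π^4 + 38·i·π^2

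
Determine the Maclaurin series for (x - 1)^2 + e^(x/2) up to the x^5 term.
x^5/3840 + x^4/384 + x^3/48 + 9·x^2/8 - 3·x/2 + 2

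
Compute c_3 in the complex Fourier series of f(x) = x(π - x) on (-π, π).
Compute the real Fourier coefficients first: a_3 = 4/9, b_3 = 2·π/3.
Then c_3 = (a_3 − i·b_3)/2 = 2/9 - i·π/3.

Final answer: 2/9 - i·π/3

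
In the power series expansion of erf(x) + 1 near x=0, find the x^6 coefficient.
Expand to order 6: erf(x) + 1 = x^5/(5·√(π)) - 2·x^3/(3·√(π)) + 2·x/√(π) + 1 + O(x^7).
The coefficient of x^6 is 0.

Final answer: 0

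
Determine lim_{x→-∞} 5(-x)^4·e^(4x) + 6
The product is a 0·∞ indeterminate form at x → -∞.
Rewrite the product as 5(-x)^4 / e^(-4x) (an ∞/∞ form) and apply L'Hôpital, or use the standard hierarchy e^(4|x|) ≫ |(-x)^4| as x → -∞.
The indeterminate product → 0, so the limit = 6.

Final answer: 6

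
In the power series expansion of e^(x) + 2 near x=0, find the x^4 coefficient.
Expand to order 4: e^(x) + 2 = x^4/24 + x^3/6 + x^2/2 + x + 3 + O(x^5).
The coefficient of x^4 is 1/24.

Final answer: 1/24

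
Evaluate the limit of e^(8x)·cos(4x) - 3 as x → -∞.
Evaluate the dominant behaviour as x → -∞; each term tends to a finite value or vanishes.
Limit = -3.

Final answer: -3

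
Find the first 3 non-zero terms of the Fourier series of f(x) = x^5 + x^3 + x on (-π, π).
(-38·π^2 + 2·π^4 + 230)·sin(x) + (-π^4 - 7 + 4·π^2)·sin(2·x) + (-22·π^2/27 + 98/81 + 2·π^4/3)·sin(3·x)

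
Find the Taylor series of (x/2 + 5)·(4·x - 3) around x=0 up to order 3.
2·x^2 + 37·x/2 - 15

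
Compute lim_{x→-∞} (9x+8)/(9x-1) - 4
Evaluate the dominant behaviour as x → -∞; each term tends to a finite value or vanishes.
Limit = -3.

Final answer: -3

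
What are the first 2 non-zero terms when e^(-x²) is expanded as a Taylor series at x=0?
1 - x^2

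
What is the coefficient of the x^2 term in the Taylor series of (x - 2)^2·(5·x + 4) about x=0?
Expand to order 2: (x - 2)^2·(5·x + 4) = -16·x^2 + 4·x + 16 + O(x^3).
The coefficient of x^2 is -16.

Final answer: -16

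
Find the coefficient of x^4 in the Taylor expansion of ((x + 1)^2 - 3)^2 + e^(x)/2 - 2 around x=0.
Expand to order 4: ((x + 1)^2 - 3)^2 + e^(x)/2 - 2 = 49·x^4/48 + 49·x^3/12 + x^2/4 - 15·x/2 + 5/2 + O(x^5).
The coefficient of x^4 is 49/48.

Final answer: 49/48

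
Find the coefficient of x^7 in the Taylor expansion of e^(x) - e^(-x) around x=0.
Expand to order 7: e^(x) - e^(-x) = x^7/2520 + x^5/60 + x^3/3 + 2·x + O(x^8).
The coefficient of x^7 is 1/2520.

Final answer: 1/2520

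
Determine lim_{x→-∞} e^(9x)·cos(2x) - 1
Evaluate the dominant behaviour as x → -∞; each term tends to a finite value or vanishes.
Limit = -1.

Final answer: -1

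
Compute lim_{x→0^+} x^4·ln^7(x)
This is a 0·∞ indeterminate form at x → 0⁺.
Rewrite the product as ln^7(x) / x^(-4) and apply L'Hôpital, or use the standard hierarchy x^(-4) ≫ |ln x|^7 as x → 0⁺.
The indeterminate product → 0, so the limit = 0.

Final answer: 0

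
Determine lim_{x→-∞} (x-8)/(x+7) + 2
Evaluate the dominant behaviour as x → -∞; each term tends to a finite value or vanishes.
Limit = 3.

Final answer: 3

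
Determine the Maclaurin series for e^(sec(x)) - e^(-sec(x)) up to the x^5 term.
x^4·(e^(-1)/12 + e/3) + x^2·(e^(-1)/2 + e/2) - e^(-1) + e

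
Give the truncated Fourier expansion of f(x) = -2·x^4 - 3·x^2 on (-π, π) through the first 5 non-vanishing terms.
(-84 + 16·π^2)·cos(x) + (3 - 4·π^2)·cos(2·x) + (4/27 + 16·π^2/9)·cos(3·x) + (-π^2 - 3/8)·cos(4·x) - 2·π^4/5 - π^2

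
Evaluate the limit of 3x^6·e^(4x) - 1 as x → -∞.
The product is a 0·∞ indeterminate form at x → -∞.
Rewrite the product as 3x^6 / e^(-4x) (an ∞/∞ form) and apply L'Hôpital, or use the standard hierarchy e^(4|x|) ≫ |x^6| as x → -∞.
The indeterminate product → 0, so the limit = -1.

Final answer: -1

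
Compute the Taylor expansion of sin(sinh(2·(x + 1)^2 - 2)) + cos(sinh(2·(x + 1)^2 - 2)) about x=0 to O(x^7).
-1008·x^6/5 - 1984·x^5/15 - 34·x^4 - 8·x^3 - 6·x^2 + 4·x + 1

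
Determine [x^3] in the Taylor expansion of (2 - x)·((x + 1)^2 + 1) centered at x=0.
Expand to order 3: (2 - x)·((x + 1)^2 + 1) = -x^3 + 2·x + 4 + O(x^4).
The coefficient of x^3 is -1.

Final answer: -1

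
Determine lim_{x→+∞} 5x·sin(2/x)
As x → +∞: let u = 2/x → 0⁺; then 5·x·sin(2/x) = 5·2·sin(u)/u → 5·2·1 = 10.
Limit = 10.

Final answer: 10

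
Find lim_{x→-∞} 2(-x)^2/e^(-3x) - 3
The quotient is an ∞/∞ indeterminate form as x → -∞.
Compare growth rates of the dominant terms (exponentials ≫ polynomials ≫ logarithms), or apply L'Hôpital's rule; the quotient → 0.
Adding the constant: 0 - 3 = -3. Limit = -3.

Final answer: -3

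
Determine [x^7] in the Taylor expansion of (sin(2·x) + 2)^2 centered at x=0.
Expand to order 7: (sin(2·x) + 2)^2 = -32·x^7/315 + 128·x^6/45 + 16·x^5/15 - 16·x^4/3 - 16·x^3/3 + 4·x^2 + 8·x + 4 + O(x^8).
The coefficient of x^7 is -32/315.

Final answer: -32/315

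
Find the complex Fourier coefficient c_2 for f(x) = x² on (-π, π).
Compute the real Fourier coefficients first: a_2 = 1, b_2 = 0.
Then c_2 = (a_2 − i·b_2)/2 = 1/2.

Final answer: 1/2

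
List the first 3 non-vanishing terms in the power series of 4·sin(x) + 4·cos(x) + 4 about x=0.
-2·x^2 + 4·x + 8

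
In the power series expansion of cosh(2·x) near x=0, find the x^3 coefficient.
Expand to order 3: cosh(2·x) = 2·x^2 + 1 + O(x^4).
The coefficient of x^3 is 0.

Final answer: 0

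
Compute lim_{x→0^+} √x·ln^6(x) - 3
The product is a 0·∞ indeterminate form at x → 0⁺.
Rewrite the product as ln^6(x) / x^(-1/2) and apply L'Hôpital, or use the standard hierarchy x^(-1/2) ≫ |ln x|^6 as x → 0⁺.
The indeterminate product → 0, so the limit = -3.

Final answer: -3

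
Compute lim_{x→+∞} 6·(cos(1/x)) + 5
Evaluate the dominant behaviour as x → +∞; each term tends to a finite value or vanishes.
Limit = 11.

Final answer: 11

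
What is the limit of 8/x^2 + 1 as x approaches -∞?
Evaluate the dominant behaviour as x → -∞; each term tends to a finite value or vanishes.
Limit = 1.

Final answer: 1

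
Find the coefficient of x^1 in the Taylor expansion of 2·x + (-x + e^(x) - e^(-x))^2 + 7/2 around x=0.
Expand to order 1: 2·x + (-x + e^(x) - e^(-x))^2 + 7/2 = 2·x + 7/2 + O(x^2).
The coefficient of x^1 is 2.

Final answer: 2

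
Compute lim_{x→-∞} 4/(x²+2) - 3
Evaluate the dominant behaviour as x → -∞; each term tends to a finite value or vanishes.
Limit = -3.

Final answer: -3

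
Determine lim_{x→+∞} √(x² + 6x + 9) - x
This is an ∞ − ∞ indeterminate form.
Multiply and divide by the conjugate √(x²+6x + 9) + x; the x² terms cancel, leaving (6x + 9)/(√(x²+6x + 9)+x) → 6/2 = 3.
Limit = 3.

Final answer: 3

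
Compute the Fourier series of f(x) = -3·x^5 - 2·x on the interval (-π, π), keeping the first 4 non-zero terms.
(-724 - 6·π^4 + 120·π^2)·sin(x) + (-15·π^2 + 49/2 + 3·π^4)·sin(2·x) + (-2·π^4 - 116/27 + 40·π^2/9)·sin(3·x) + (-15·π^2/8 + 109/64 + 3·π^4/2)·sin(4·x)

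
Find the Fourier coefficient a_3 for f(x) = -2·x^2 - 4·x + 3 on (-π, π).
a_3 = (1/π) ∫_{-π}^{π} f(x)·cos(3x) dx.
Evaluate the integral (use parity and integration by parts as needed): a_3 = 8/9.

Final answer: 8/9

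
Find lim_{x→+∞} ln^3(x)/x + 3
The quotient is an ∞/∞ indeterminate form as x → +∞.
The polynomial denominator x dominates the logarithmic numerator (any positive power of x ≫ ln^3(x) as x → ∞), so the quotient → 0.
Adding the constant: 0 + 3 = 3. Limit = 3.

Final answer: 3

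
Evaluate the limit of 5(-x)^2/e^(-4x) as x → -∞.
This is an ∞/∞ indeterminate form as x → -∞.
Compare growth rates of the dominant terms (exponentials ≫ polynomials ≫ logarithms), or apply L'Hôpital's rule; the quotient → 0.
Limit = 0.

Final answer: 0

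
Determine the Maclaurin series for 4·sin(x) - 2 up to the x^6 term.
x^5/30 - 2·x^3/3 + 4·x - 2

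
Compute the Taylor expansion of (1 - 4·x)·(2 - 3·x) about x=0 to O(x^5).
12·x^2 - 11·x + 2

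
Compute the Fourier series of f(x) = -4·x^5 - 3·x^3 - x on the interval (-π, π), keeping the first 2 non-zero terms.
(-926 - 8·π^4 + 154·π^2)·sin(x) + (-17·π^2 + 53/2 + 4·π^4)·sin(2·x)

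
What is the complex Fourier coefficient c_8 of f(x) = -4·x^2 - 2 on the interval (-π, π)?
Compute the real Fourier coefficients first: a_8 = -1/4, b_8 = 0.
Then c_8 = (a_8 − i·b_8)/2 = -1/8.

Final answer: -1/8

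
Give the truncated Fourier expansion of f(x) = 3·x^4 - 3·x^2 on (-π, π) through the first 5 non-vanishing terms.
(156 - 24·π^2)·cos(x) + (-12 + 6·π^2)·cos(2·x) + (28/9 - 8·π^2/3)·cos(3·x) + (-21/16 + 3·π^2/2)·cos(4·x) - π^2 + 3·π^4/5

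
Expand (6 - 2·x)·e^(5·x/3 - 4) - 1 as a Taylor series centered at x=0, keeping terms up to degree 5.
125·x^4·e^(-4)/324 + 50·x^3·e^(-4)/27 + 5·x^2·e^(-4) + 8·x·e^(-4) - 1 + 6·e^(-4)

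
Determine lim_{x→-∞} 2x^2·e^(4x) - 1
The product is a 0·∞ indeterminate form at x → -∞.
Rewrite the product as 2x^2 / e^(-4x) (an ∞/∞ form) and apply L'Hôpital, or use the standard hierarchy e^(4|x|) ≫ |x^2| as x → -∞.
The indeterminate product → 0, so the limit = -1.

Final answer: -1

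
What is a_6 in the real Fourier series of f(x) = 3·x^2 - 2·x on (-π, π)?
a_6 = (1/π) ∫_{-π}^{π} f(x)·cos(6x) dx.
Evaluate the integral (use parity and integration by parts as needed): a_6 = 1/3.

Final answer: 1/3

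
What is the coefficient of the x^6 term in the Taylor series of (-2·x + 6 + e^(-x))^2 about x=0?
Expand to order 6: (-2·x + 6 + e^(-x))^2 = 5·x^6/36 - 8·x^5/15 + 11·x^4/6 - 16·x^3/3 + 16·x^2 - 42·x + 49 + O(x^7).
The coefficient of x^6 is 5/36.

Final answer: 5/36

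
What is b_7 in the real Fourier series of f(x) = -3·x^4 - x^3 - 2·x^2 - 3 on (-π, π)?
b_7 = (1/π) ∫_{-π}^{π} f(x)·sin(7x) dx.
Evaluate the integral (use parity and integration by parts as needed): b_7 = 12/343 - 2·π^2/7.

Final answer: 12/343 - 2·π^2/7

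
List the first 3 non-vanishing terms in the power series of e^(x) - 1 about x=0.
x^3/6 + x^2/2 + x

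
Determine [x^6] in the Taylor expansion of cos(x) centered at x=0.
Expand to order 6: cos(x) = -x^6/720 + x^4/24 - x^2/2 + 1 + O(x^7).
The coefficient of x^6 is -1/720.

Final answer: -1/720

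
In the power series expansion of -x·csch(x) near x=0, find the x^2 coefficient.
Expand to order 2: -x·csch(x) = x^2/6 - 1 + O(x^3).
The coefficient of x^2 is 1/6.

Final answer: 1/6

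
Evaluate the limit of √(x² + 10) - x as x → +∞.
This is an ∞ − ∞ indeterminate form.
Multiply and divide by the conjugate √(x²+10) + x; the x² terms cancel, leaving 10/(√(x²+10)+x) → 0.
Limit = 0.

Final answer: 0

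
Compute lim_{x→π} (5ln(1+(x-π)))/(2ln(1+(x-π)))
Both numerator and denominator → 0 as x → π; this is a 0/0 indeterminate form.
Expand each to leading order near x = π: numerator ~ 5·(x - π), denominator ~ 2·(x - π).
The limit of the ratio is 5/2.

Final answer: 5/2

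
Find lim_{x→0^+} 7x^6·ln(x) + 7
The product is a 0·∞ indeterminate form at x → 0⁺.
Rewrite the product as 7·ln(x) / x^(-6) and apply L'Hôpital, or use the standard hierarchy x^(-6) ≫ |ln x| as x → 0⁺.
The indeterminate product → 0, so the limit = 7.

Final answer: 7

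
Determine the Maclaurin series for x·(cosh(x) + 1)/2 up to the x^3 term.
x^3/4 + x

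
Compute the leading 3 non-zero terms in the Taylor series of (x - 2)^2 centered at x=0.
x^2 - 4·x + 4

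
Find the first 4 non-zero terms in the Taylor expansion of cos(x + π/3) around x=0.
√(3)·x^3/12 - x^2/4 - √(3)·x/2 + 1/2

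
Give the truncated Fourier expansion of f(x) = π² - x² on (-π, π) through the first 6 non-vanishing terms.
4·cos(x) - cos(2·x) + 4·cos(3·x)/9 - cos(4·x)/4 + 4·cos(5·x)/25 + 2·π^2/3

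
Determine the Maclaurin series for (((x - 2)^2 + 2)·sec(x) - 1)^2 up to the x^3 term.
-52·x^3 + 56·x^2 - 40·x + 25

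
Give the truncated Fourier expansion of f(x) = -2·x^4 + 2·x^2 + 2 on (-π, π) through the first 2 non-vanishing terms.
(-104 + 16·π^2)·cos(x) - 2·π^4/5 + 2 + 2·π^2/3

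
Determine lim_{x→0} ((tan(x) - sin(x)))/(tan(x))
Both numerator and denominator → 0 as x → 0; this is a 0/0 indeterminate form.
Expand each to leading order near x = 0: numerator ~ x^3/2, denominator ~ x.
The limit of the ratio is 0.

Final answer: 0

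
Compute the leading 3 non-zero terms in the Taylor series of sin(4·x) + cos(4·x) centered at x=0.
-8·x^2 + 4·x + 1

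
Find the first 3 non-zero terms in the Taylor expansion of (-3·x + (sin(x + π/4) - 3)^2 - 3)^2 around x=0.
x^2·(-3 + (-3 + √(2)/2)^2)^2·(3·√(2)/(-3 + (-3 + √(2)/2)^2) + (-3·√(2)/(-3 + (-3 + √(2)/2)^2) - 2/(-3 + (-3 + √(2)/2)^2))^2) + x·(-3 + (-3 + √(2)/2)^2)^2·(-6·√(2)/(-3 + (-3 + √(2)/2)^2) - 4/(-3 + (-3 + √(2)/2)^2)) + (-3 + (-3 + √(2)/2)^2)^2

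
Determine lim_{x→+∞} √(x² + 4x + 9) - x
This is an ∞ − ∞ indeterminate form.
Multiply and divide by the conjugate √(x²+4x + 9) + x; the x² terms cancel, leaving (4x + 9)/(√(x²+4x + 9)+x) → 4/2 = 2.
Limit = 2.

Final answer: 2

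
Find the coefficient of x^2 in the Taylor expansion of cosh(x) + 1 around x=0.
Expand to order 2: cosh(x) + 1 = x^2/2 + 2 + O(x^3).
The coefficient of x^2 is 1/2.

Final answer: 1/2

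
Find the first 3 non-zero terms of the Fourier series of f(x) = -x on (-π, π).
-2·sin(x) + sin(2·x) - 2·sin(3·x)/3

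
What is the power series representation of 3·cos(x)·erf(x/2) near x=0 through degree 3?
-7·x^3/(4·√(π)) + 3·x/√(π)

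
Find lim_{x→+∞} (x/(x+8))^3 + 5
As x → +∞: x/(x+8) = 1/(1 + 8/x) → 1, and the 3rd power of a limit-1 base also → 1; with the additive constant, 1 + 5 = 6.
Limit = 6.

Final answer: 6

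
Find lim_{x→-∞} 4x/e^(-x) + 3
The quotient is an ∞/∞ indeterminate form as x → -∞.
Compare growth rates of the dominant terms (exponentials ≫ polynomials ≫ logarithms), or apply L'Hôpital's rule; the quotient → 0.
Adding the constant: 0 + 3 = 3. Limit = 3.

Final answer: 3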